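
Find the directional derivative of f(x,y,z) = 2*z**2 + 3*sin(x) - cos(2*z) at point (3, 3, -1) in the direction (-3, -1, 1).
-sqrt(11)*(9*cos(3) + 2*sin(2) + 4)/11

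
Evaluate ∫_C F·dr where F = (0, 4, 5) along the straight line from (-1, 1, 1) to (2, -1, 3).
2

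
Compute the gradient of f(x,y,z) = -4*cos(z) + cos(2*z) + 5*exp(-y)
(0, -5*exp(-y), 4*sin(z) - 2*sin(2*z))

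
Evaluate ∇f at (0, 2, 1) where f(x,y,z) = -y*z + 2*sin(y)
(0, -1 + 2*cos(2), -2)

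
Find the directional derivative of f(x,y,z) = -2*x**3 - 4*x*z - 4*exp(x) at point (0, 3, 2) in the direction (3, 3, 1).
-36*sqrt(19)/19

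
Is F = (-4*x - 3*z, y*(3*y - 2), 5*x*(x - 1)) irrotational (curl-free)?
No, ∇×F = (0, 2 - 10*x, 0)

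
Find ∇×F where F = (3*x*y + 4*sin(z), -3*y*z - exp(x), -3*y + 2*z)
(3*y - 3, 4*cos(z), -3*x - exp(x))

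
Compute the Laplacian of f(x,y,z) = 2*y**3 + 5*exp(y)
12*y + 5*exp(y)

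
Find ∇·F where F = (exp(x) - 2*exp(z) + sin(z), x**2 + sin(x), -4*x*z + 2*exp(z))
-4*x + exp(x) + 2*exp(z)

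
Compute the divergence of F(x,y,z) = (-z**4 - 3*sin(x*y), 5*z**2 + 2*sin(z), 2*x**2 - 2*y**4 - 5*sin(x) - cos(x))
-3*y*cos(x*y)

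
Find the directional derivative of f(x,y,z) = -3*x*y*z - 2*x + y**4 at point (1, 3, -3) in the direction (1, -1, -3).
-65*sqrt(11)/11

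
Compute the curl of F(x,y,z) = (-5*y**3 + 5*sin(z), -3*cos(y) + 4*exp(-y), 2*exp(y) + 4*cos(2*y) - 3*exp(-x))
(2*exp(y) - 8*sin(2*y), 5*cos(z) - 3*exp(-x), 15*y**2)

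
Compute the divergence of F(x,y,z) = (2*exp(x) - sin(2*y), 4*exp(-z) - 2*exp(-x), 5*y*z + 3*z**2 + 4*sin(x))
5*y + 6*z + 2*exp(x)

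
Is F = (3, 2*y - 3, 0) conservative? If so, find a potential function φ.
Yes, F is conservative. φ = 3*x + y**2 - 3*y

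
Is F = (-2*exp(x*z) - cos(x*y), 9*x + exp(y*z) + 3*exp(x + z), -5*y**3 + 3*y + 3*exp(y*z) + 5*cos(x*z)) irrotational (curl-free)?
No, ∇×F = (-15*y**2 - y*exp(y*z) + 3*z*exp(y*z) - 3*exp(x + z) + 3, -2*x*exp(x*z) + 5*z*sin(x*z), -x*sin(x*y) + 3*exp(x + z) + 9)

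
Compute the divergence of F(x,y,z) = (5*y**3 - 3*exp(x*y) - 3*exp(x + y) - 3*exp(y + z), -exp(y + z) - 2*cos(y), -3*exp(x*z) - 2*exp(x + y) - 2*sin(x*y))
-3*x*exp(x*z) - 3*y*exp(x*y) - 3*exp(x + y) - exp(y + z) + 2*sin(y)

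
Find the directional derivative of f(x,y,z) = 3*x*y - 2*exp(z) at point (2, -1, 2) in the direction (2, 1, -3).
3*sqrt(14)*exp(2)/7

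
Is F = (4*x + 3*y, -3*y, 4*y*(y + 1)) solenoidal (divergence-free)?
No, ∇·F = 1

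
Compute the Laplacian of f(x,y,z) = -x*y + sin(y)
-sin(y)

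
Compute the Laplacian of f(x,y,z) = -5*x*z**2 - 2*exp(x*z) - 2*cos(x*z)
-2*x*(x*exp(x*z) - x*cos(x*z) + 5) - 2*z**2*(exp(x*z) - cos(x*z))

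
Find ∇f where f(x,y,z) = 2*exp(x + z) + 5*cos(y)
(2*exp(x + z), -5*sin(y), 2*exp(x + z))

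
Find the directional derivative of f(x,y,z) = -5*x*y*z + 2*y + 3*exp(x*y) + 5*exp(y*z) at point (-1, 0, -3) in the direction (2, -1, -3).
31*sqrt(14)/14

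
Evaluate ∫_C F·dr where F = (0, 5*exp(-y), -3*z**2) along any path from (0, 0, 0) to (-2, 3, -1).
6 - 5*exp(-3)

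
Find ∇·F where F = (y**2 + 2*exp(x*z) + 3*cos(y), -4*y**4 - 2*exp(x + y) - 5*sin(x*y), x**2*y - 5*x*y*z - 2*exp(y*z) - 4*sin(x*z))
-5*x*y - 5*x*cos(x*y) - 4*x*cos(x*z) - 16*y**3 - 2*y*exp(y*z) + 2*z*exp(x*z) - 2*exp(x + y)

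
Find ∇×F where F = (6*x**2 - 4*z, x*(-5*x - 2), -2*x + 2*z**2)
(0, -2, -10*x - 2)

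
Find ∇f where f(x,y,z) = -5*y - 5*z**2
(0, -5, -10*z)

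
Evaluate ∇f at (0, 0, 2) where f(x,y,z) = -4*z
(0, 0, -4)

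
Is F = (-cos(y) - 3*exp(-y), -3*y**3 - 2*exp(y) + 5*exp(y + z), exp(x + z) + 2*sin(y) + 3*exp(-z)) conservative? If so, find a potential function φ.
No, ∇×F = (-5*exp(y + z) + 2*cos(y), -exp(x + z), -sin(y) - 3*exp(-y)) ≠ 0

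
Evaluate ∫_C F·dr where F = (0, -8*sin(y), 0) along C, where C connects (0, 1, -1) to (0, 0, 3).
8 - 8*cos(1)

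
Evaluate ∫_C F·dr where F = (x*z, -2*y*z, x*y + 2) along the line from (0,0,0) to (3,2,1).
13/3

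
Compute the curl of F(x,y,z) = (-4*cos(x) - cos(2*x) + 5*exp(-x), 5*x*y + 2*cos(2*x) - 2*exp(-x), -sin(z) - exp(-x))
(0, -exp(-x), 5*y - 4*sin(2*x) + 2*exp(-x))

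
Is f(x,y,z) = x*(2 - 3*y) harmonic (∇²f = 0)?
Yes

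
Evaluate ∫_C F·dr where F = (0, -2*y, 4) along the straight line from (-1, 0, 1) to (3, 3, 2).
-5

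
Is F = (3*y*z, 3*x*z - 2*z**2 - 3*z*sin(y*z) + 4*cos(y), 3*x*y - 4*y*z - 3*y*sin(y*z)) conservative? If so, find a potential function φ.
Yes, F is conservative. φ = 3*x*y*z - 2*y*z**2 + 4*sin(y) + 3*cos(y*z)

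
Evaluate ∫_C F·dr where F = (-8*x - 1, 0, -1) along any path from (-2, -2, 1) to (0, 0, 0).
15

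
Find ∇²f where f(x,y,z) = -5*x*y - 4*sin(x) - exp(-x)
4*sin(x) - exp(-x)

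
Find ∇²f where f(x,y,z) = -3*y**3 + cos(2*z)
-18*y - 4*cos(2*z)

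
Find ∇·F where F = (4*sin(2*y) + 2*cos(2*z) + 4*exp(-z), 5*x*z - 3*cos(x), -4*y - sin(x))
0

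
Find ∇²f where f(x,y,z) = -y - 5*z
0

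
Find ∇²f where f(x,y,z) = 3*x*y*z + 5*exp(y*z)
5*(y**2 + z**2)*exp(y*z)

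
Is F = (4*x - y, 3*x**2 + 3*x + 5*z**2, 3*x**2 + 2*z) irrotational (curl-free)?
No, ∇×F = (-10*z, -6*x, 6*x + 4)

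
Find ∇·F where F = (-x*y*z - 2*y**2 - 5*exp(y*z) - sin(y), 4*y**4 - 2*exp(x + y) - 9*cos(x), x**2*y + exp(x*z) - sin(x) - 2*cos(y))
x*exp(x*z) + 16*y**3 - y*z - 2*exp(x + y)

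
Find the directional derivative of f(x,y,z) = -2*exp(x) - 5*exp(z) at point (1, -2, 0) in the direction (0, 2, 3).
-15*sqrt(13)/13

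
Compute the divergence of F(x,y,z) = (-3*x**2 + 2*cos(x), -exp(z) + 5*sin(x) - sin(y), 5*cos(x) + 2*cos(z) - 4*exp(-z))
-6*x - 2*sin(x) - 2*sin(z) - cos(y) + 4*exp(-z)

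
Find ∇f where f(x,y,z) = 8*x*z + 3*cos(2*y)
(8*z, -6*sin(2*y), 8*x)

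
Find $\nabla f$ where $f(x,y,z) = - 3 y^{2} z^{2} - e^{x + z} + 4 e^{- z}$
(-exp(x + z), -6*y*z**2, -6*y**2*z - exp(x + z) - 4*exp(-z))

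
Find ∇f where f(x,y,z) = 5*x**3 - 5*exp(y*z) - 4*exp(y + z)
(15*x**2, -5*z*exp(y*z) - 4*exp(y + z), -5*y*exp(y*z) - 4*exp(y + z))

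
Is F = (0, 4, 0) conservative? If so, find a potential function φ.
Yes, F is conservative. φ = 4*y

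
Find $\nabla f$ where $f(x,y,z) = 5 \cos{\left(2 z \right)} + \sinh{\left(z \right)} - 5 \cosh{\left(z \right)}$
(0, 0, -10*sin(2*z) - 5*sinh(z) + cosh(z))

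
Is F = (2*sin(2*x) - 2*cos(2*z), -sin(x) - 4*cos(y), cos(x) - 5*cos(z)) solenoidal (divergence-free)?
No, ∇·F = 4*sin(y) + 5*sin(z) + 4*cos(2*x)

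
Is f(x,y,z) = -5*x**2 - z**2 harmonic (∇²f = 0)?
No, ∇²f = -12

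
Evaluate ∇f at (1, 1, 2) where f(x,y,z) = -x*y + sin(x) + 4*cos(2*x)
(-8*sin(2) - 1 + cos(1), -1, 0)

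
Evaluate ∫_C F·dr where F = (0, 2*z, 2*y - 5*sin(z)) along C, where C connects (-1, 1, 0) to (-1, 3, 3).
5*cos(3) + 13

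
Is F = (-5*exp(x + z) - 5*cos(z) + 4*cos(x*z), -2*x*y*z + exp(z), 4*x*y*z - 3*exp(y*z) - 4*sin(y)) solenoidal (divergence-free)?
No, ∇·F = 4*x*y - 2*x*z - 3*y*exp(y*z) - 4*z*sin(x*z) - 5*exp(x + z)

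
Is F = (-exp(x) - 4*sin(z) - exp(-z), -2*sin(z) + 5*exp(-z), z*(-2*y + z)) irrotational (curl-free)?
No, ∇×F = (-2*z + 2*cos(z) + 5*exp(-z), -4*cos(z) + exp(-z), 0)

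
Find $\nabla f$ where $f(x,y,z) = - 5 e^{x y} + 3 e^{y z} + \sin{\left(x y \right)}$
(y*(-5*exp(x*y) + cos(x*y)), -5*x*exp(x*y) + x*cos(x*y) + 3*z*exp(y*z), 3*y*exp(y*z))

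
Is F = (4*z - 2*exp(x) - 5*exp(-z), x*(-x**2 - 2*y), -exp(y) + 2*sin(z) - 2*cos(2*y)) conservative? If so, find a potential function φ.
No, ∇×F = (-exp(y) + 4*sin(2*y), 4 + 5*exp(-z), -3*x**2 - 2*y) ≠ 0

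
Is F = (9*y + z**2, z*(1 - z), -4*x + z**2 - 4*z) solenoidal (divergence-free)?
No, ∇·F = 2*z - 4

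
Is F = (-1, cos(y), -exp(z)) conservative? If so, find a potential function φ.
Yes, F is conservative. φ = -x - exp(z) + sin(y)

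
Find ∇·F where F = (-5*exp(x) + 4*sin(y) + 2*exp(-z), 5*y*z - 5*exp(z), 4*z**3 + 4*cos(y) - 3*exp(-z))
12*z**2 + 5*z - 5*exp(x) + 3*exp(-z)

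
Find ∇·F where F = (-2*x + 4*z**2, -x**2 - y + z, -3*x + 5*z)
2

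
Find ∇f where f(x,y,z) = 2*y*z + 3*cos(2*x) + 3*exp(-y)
(-6*sin(2*x), 2*z - 3*exp(-y), 2*y)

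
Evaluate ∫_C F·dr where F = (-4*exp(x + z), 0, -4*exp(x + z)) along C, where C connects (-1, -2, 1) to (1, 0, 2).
4 - 4*exp(3)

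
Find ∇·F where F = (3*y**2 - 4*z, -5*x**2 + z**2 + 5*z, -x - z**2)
-2*z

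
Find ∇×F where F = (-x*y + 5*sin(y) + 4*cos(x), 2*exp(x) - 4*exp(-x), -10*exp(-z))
(0, 0, x + 2*exp(x) - 5*cos(y) + 4*exp(-x))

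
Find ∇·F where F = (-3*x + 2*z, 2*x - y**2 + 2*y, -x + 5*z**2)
-2*y + 10*z - 1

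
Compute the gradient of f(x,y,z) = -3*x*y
(-3*y, -3*x, 0)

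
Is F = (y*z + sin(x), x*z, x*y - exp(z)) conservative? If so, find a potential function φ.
Yes, F is conservative. φ = x*y*z - exp(z) - cos(x)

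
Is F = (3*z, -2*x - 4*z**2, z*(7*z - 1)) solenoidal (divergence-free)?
No, ∇·F = 14*z - 1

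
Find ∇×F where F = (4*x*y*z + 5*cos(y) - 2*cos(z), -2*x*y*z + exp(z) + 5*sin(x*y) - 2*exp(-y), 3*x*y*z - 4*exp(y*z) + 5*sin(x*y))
(2*x*y + 3*x*z + 5*x*cos(x*y) - 4*z*exp(y*z) - exp(z), 4*x*y - 3*y*z - 5*y*cos(x*y) + 2*sin(z), -4*x*z - 2*y*z + 5*y*cos(x*y) + 5*sin(y))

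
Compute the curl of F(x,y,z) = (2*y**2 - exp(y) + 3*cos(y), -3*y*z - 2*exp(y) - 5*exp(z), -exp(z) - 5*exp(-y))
(3*y + 5*exp(z) + 5*exp(-y), 0, -4*y + exp(y) + 3*sin(y))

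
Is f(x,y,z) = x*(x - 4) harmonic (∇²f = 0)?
No, ∇²f = 2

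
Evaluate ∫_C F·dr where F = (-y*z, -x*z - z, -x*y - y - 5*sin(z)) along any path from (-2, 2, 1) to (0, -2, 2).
-5*cos(1) + 5*cos(2) + 2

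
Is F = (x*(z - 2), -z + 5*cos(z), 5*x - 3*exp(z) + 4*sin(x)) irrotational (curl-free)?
No, ∇×F = (5*sin(z) + 1, x - 4*cos(x) - 5, 0)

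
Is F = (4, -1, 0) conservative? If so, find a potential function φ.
Yes, F is conservative. φ = 4*x - y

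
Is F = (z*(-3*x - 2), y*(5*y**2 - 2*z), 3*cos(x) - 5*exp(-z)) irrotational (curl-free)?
No, ∇×F = (2*y, -3*x + 3*sin(x) - 2, 0)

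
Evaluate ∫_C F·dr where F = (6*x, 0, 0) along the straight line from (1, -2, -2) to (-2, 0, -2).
9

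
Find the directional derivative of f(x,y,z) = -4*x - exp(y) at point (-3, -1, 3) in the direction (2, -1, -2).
-8/3 + exp(-1)/3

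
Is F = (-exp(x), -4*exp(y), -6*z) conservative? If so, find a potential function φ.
Yes, F is conservative. φ = -3*z**2 - exp(x) - 4*exp(y)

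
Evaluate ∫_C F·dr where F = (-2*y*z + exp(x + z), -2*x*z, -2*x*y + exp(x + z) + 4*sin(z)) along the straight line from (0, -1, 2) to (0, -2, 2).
0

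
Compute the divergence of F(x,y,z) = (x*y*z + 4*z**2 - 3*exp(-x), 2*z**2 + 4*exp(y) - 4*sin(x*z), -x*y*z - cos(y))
-x*y + y*z + 4*exp(y) + 3*exp(-x)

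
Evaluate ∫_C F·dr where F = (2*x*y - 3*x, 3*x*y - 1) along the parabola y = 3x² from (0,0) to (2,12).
1758/5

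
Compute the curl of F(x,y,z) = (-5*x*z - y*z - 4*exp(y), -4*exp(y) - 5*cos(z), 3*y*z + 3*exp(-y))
(3*z - 5*sin(z) - 3*exp(-y), -5*x - y, z + 4*exp(y))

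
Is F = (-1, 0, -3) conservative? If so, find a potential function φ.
Yes, F is conservative. φ = -x - 3*z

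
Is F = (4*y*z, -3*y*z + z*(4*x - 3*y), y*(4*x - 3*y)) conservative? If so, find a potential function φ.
Yes, F is conservative. φ = y*z*(4*x - 3*y)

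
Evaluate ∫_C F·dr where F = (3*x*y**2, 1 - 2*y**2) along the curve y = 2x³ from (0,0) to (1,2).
-11/6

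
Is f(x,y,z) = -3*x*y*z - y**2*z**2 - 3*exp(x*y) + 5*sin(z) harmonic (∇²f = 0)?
No, ∇²f = -3*x**2*exp(x*y) - 3*y**2*exp(x*y) - 2*y**2 - 2*z**2 - 5*sin(z)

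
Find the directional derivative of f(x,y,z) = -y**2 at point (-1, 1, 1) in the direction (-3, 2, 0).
-4*sqrt(13)/13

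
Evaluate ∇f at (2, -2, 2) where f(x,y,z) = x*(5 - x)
(1, 0, 0)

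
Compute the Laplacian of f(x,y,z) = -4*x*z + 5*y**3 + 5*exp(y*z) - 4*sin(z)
5*y**2*exp(y*z) + 30*y + 5*z**2*exp(y*z) + 4*sin(z)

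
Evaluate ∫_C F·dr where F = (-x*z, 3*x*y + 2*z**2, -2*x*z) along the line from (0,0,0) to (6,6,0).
216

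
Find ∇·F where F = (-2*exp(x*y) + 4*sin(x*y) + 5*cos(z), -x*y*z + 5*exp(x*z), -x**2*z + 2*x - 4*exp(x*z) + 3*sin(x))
-x**2 - x*z - 4*x*exp(x*z) - 2*y*exp(x*y) + 4*y*cos(x*y)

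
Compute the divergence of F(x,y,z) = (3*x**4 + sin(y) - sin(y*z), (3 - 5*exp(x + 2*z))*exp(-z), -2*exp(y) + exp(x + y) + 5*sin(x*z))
x*(12*x**2 + 5*cos(x*z))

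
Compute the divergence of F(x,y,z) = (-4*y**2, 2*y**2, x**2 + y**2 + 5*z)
4*y + 5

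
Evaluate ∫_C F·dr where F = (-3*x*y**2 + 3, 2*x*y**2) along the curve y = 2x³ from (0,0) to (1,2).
63/10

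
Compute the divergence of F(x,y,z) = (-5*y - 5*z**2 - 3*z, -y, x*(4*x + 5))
-1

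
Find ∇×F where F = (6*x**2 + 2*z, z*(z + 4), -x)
(-2*z - 4, 3, 0)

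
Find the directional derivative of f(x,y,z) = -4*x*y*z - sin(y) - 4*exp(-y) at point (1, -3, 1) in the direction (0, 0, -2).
-12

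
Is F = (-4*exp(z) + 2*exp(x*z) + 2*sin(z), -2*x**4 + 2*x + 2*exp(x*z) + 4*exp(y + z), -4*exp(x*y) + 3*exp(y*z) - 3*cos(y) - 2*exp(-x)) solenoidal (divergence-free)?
No, ∇·F = 3*y*exp(y*z) + 2*z*exp(x*z) + 4*exp(y + z)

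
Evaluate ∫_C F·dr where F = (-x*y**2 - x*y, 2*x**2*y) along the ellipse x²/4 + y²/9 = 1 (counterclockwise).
0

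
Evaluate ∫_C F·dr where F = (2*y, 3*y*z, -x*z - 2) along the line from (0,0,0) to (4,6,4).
416/3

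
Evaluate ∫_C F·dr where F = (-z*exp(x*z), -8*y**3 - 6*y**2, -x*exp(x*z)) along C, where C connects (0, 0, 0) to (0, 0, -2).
0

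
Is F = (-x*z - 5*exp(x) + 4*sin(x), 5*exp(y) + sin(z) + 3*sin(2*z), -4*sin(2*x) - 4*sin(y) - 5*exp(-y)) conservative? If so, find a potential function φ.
No, ∇×F = (-4*cos(y) - cos(z) - 6*cos(2*z) + 5*exp(-y), -x + 8*cos(2*x), 0) ≠ 0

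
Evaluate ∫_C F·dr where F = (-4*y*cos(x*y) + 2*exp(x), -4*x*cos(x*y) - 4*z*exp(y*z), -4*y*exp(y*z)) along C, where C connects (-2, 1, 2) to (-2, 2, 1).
-4*sin(2) + 4*sin(4)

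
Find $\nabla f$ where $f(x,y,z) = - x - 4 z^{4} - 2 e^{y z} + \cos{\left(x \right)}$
(-sin(x) - 1, -2*z*exp(y*z), -2*y*exp(y*z) - 16*z**3)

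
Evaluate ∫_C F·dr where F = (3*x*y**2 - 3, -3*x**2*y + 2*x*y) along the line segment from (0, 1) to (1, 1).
-3/2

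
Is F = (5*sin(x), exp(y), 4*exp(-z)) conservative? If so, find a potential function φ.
Yes, F is conservative. φ = exp(y) - 5*cos(x) - 4*exp(-z)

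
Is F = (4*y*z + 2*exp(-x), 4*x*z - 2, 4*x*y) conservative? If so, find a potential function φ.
Yes, F is conservative. φ = 4*x*y*z - 2*y - 2*exp(-x)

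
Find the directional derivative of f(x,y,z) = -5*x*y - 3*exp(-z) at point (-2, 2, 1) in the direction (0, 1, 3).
sqrt(10)*(9/10 + E)*exp(-1)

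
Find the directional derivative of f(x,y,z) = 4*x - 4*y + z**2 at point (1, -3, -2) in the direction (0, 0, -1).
4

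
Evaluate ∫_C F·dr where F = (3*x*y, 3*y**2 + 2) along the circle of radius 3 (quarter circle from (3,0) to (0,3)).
6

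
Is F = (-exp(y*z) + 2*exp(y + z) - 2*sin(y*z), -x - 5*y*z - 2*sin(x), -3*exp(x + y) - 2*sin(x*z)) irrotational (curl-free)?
No, ∇×F = (5*y - 3*exp(x + y), -y*exp(y*z) - 2*y*cos(y*z) + 2*z*cos(x*z) + 3*exp(x + y) + 2*exp(y + z), z*exp(y*z) + 2*z*cos(y*z) - 2*exp(y + z) - 2*cos(x) - 1)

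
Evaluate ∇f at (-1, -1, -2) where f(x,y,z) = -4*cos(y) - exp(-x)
(E, -4*sin(1), 0)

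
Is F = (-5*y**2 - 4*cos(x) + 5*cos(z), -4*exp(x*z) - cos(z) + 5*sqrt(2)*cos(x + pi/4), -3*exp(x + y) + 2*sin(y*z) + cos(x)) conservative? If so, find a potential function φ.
No, ∇×F = (4*x*exp(x*z) + 2*z*cos(y*z) - 3*exp(x + y) - sin(z), 3*exp(x + y) + sin(x) - 5*sin(z), 10*y - 4*z*exp(x*z) - 5*sqrt(2)*sin(x + pi/4)) ≠ 0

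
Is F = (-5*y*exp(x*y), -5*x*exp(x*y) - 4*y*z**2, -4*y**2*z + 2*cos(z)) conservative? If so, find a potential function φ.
Yes, F is conservative. φ = -2*y**2*z**2 - 5*exp(x*y) + 2*sin(z)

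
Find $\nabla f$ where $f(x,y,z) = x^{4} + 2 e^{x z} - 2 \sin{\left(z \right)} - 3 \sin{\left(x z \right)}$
(4*x**3 + 2*z*exp(x*z) - 3*z*cos(x*z), 0, 2*x*exp(x*z) - 3*x*cos(x*z) - 2*cos(z))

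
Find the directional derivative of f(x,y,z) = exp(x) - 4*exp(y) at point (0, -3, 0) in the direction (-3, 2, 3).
sqrt(22)*(-3*exp(3) - 8)*exp(-3)/22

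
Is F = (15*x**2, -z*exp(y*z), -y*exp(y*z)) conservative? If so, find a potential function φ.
Yes, F is conservative. φ = 5*x**3 - exp(y*z)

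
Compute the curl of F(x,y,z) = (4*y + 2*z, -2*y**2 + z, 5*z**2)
(-1, 2, -4)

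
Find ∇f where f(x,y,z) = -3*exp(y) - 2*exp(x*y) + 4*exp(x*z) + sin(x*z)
(-2*y*exp(x*y) + 4*z*exp(x*z) + z*cos(x*z), -2*x*exp(x*y) - 3*exp(y), x*(4*exp(x*z) + cos(x*z)))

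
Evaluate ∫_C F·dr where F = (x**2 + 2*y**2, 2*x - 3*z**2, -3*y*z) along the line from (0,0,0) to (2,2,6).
-132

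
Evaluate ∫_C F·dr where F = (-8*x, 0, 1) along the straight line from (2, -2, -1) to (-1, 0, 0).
13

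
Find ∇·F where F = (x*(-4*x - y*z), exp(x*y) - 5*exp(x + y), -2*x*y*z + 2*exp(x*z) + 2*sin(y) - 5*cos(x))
-2*x*y + x*exp(x*y) + 2*x*exp(x*z) - 8*x - y*z - 5*exp(x + y)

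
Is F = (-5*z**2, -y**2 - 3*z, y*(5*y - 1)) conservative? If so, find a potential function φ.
No, ∇×F = (10*y + 2, -10*z, 0) ≠ 0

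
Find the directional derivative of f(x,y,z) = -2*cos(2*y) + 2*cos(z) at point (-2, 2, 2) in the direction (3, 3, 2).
2*sqrt(22)*(3*sin(4) - sin(2))/11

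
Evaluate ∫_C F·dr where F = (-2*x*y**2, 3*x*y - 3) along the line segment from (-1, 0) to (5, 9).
-1593/2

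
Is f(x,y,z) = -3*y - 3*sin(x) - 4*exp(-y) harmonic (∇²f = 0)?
No, ∇²f = 3*sin(x) - 4*exp(-y)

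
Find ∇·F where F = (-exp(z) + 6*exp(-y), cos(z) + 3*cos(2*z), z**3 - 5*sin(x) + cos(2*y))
3*z**2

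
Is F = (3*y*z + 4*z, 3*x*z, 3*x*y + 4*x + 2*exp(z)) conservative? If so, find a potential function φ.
Yes, F is conservative. φ = 3*x*y*z + 4*x*z + 2*exp(z)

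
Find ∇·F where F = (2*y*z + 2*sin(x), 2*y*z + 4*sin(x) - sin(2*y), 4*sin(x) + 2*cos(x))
2*z + 2*cos(x) - 2*cos(2*y)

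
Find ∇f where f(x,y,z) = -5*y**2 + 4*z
(0, -10*y, 4)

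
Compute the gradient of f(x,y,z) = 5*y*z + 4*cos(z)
(0, 5*z, 5*y - 4*sin(z))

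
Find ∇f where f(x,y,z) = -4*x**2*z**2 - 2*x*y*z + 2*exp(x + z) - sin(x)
(-8*x*z**2 - 2*y*z + 2*exp(x + z) - cos(x), -2*x*z, -8*x**2*z - 2*x*y + 2*exp(x + z))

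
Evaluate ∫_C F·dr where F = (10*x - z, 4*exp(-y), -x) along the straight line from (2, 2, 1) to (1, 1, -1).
-12 - 4*exp(-1) + 4*exp(-2)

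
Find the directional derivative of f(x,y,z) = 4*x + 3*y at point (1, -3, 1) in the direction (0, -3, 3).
-3*sqrt(2)/2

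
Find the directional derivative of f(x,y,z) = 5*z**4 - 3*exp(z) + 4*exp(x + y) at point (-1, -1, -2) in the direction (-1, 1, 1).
sqrt(3)*(-160*exp(2) - 3)*exp(-2)/3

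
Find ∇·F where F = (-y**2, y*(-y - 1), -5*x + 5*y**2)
-2*y - 1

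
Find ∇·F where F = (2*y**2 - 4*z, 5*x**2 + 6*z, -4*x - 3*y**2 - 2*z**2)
-4*z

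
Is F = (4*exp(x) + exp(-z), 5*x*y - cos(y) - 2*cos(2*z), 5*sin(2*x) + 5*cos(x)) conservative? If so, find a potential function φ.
No, ∇×F = (-4*sin(2*z), 5*sin(x) - 10*cos(2*x) - exp(-z), 5*y) ≠ 0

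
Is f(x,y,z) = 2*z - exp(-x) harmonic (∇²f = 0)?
No, ∇²f = -exp(-x)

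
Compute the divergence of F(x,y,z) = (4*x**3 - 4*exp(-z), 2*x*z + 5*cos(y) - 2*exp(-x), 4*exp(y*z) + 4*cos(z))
12*x**2 + 4*y*exp(y*z) - 5*sin(y) - 4*sin(z)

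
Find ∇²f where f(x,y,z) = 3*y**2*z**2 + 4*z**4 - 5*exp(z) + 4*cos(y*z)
-4*y**2*cos(y*z) + 6*y**2 - 4*z**2*cos(y*z) + 54*z**2 - 5*exp(z)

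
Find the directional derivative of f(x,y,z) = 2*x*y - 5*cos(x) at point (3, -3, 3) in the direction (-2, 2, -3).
2*sqrt(17)*(12 - 5*sin(3))/17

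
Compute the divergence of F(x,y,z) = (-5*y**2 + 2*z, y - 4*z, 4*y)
1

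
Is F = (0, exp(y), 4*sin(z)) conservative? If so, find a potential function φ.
Yes, F is conservative. φ = exp(y) - 4*cos(z)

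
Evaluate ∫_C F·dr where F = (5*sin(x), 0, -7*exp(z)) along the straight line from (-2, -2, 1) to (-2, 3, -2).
-(7 - 7*exp(3))*exp(-2)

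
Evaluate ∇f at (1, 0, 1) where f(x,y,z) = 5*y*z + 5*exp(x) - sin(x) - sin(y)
(-cos(1) + 5*E, 4, 0)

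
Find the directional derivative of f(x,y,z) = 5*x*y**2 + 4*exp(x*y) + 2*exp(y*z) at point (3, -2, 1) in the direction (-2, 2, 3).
8*sqrt(17)*(-20*exp(6) - exp(4) + 5)*exp(-6)/17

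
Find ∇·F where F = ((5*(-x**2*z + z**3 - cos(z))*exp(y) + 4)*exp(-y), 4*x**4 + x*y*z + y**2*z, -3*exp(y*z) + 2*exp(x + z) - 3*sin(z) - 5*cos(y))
-9*x*z + 2*y*z - 3*y*exp(y*z) + 2*exp(x + z) - 3*cos(z)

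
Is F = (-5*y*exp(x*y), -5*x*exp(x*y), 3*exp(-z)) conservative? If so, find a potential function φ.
Yes, F is conservative. φ = -5*exp(x*y) - 3*exp(-z)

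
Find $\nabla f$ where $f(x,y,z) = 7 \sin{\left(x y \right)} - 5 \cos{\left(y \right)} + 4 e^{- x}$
(7*y*cos(x*y) - 4*exp(-x), 7*x*cos(x*y) + 5*sin(y), 0)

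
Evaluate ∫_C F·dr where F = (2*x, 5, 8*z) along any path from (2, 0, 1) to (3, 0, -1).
5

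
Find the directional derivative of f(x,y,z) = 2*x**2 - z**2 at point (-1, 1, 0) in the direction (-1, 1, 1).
4*sqrt(3)/3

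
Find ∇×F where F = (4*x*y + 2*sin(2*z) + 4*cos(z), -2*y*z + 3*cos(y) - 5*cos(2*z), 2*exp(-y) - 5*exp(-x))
(2*y - 10*sin(2*z) - 2*exp(-y), -4*sin(z) + 4*cos(2*z) - 5*exp(-x), -4*x)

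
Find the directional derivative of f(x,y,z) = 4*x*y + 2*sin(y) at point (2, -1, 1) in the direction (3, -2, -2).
-4*sqrt(17)*(cos(1) + 7)/17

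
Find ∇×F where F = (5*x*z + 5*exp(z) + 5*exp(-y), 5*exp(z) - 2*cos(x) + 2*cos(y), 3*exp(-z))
(-5*exp(z), 5*x + 5*exp(z), 2*sin(x) + 5*exp(-y))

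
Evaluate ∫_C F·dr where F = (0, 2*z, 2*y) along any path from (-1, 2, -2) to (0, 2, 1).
12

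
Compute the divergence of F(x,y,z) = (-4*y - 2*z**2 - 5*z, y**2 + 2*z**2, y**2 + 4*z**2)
2*y + 8*z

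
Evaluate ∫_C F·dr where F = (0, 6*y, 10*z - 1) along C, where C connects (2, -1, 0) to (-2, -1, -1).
6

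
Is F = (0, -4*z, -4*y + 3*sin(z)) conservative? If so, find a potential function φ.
Yes, F is conservative. φ = -4*y*z - 3*cos(z)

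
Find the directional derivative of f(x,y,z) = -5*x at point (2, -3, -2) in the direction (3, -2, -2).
-15*sqrt(17)/17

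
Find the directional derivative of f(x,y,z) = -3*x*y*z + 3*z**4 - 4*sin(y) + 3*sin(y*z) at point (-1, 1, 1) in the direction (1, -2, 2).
8*cos(1)/3 + 7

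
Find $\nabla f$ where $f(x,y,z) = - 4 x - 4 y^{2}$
(-4, -8*y, 0)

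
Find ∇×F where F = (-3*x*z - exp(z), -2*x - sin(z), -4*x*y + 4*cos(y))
(-4*x - 4*sin(y) + cos(z), -3*x + 4*y - exp(z), -2)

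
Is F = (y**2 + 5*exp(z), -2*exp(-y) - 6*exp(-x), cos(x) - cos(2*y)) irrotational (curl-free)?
No, ∇×F = (2*sin(2*y), 5*exp(z) + sin(x), -2*y + 6*exp(-x))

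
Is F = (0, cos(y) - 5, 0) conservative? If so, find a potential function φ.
Yes, F is conservative. φ = -5*y + sin(y)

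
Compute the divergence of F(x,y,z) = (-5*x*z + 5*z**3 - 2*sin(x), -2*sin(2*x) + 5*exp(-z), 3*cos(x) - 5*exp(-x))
-5*z - 2*cos(x)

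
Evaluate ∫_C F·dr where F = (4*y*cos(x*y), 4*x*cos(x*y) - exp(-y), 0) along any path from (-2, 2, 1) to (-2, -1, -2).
4*sin(4) - exp(-2) + E + 4*sin(2)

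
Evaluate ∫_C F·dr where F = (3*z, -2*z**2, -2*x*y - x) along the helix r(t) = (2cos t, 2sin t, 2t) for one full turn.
-40*pi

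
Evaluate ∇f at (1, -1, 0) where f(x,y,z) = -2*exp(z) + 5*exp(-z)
(0, 0, -7)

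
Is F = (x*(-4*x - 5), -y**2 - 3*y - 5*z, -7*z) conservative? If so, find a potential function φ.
No, ∇×F = (5, 0, 0) ≠ 0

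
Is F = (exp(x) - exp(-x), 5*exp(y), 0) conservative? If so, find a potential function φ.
Yes, F is conservative. φ = exp(x) + 5*exp(y) + exp(-x)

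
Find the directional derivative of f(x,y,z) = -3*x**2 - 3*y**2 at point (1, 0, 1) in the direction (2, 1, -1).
-2*sqrt(6)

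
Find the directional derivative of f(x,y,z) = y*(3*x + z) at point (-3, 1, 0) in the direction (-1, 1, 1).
-11*sqrt(3)/3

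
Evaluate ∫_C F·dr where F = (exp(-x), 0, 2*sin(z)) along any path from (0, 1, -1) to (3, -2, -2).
-exp(-3) - 2*cos(2) + 1 + 2*cos(1)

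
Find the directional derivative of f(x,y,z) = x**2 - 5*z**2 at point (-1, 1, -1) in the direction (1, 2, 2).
6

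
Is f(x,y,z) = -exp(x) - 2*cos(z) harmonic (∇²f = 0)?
No, ∇²f = -exp(x) + 2*cos(z)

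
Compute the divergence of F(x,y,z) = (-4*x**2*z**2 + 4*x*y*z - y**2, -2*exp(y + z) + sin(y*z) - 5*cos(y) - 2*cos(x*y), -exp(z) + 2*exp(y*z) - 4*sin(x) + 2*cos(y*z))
-8*x*z**2 + 2*x*sin(x*y) + 4*y*z + 2*y*exp(y*z) - 2*y*sin(y*z) + z*cos(y*z) - exp(z) - 2*exp(y + z) + 5*sin(y)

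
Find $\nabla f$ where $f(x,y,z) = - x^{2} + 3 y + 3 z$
(-2*x, 3, 3)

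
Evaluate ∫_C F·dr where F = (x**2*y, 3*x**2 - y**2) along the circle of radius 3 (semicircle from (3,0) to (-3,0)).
-81*pi/8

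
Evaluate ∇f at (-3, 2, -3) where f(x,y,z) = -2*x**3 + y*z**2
(-54, 9, -12)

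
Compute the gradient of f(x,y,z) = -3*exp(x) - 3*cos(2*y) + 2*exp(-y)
(-3*exp(x), 6*sin(2*y) - 2*exp(-y), 0)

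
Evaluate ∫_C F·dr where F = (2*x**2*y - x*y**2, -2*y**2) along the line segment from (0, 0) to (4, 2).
128/3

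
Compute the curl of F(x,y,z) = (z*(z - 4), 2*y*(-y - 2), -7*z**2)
(0, 2*z - 4, 0)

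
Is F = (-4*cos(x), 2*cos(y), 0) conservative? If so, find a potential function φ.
Yes, F is conservative. φ = -4*sin(x) + 2*sin(y)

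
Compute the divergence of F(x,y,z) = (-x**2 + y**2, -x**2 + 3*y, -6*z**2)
-2*x - 12*z + 3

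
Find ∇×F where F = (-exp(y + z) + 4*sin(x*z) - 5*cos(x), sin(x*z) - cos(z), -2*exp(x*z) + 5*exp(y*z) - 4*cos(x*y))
(4*x*sin(x*y) - x*cos(x*z) + 5*z*exp(y*z) - sin(z), 4*x*cos(x*z) - 4*y*sin(x*y) + 2*z*exp(x*z) - exp(y + z), z*cos(x*z) + exp(y + z))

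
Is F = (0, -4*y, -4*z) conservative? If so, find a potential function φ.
Yes, F is conservative. φ = -2*y**2 - 2*z**2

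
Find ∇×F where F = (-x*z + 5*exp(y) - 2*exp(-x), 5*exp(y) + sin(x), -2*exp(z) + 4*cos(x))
(0, -x + 4*sin(x), -5*exp(y) + cos(x))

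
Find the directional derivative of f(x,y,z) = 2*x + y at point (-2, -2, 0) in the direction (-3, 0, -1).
-3*sqrt(10)/5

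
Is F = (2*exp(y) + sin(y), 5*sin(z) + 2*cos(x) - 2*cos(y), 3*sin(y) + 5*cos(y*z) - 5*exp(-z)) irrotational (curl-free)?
No, ∇×F = (-5*z*sin(y*z) + 3*cos(y) - 5*cos(z), 0, -2*exp(y) - 2*sin(x) - cos(y))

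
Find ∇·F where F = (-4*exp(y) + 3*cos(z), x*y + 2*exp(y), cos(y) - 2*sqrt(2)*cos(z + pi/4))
x + 2*exp(y) + 2*sqrt(2)*sin(z + pi/4)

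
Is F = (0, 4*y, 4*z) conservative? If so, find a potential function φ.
Yes, F is conservative. φ = 2*y**2 + 2*z**2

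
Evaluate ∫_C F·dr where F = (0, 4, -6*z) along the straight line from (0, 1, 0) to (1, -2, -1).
-15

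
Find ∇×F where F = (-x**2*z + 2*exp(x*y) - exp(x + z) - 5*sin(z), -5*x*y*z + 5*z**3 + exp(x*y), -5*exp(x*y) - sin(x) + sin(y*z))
(5*x*y - 5*x*exp(x*y) - 15*z**2 + z*cos(y*z), -x**2 + 5*y*exp(x*y) - exp(x + z) + cos(x) - 5*cos(z), -2*x*exp(x*y) - 5*y*z + y*exp(x*y))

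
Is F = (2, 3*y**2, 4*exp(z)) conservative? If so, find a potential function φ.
Yes, F is conservative. φ = 2*x + y**3 + 4*exp(z)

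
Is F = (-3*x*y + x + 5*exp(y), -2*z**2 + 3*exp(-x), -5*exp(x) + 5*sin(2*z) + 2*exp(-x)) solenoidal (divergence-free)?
No, ∇·F = -3*y + 10*cos(2*z) + 1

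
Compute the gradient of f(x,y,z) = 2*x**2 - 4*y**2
(4*x, -8*y, 0)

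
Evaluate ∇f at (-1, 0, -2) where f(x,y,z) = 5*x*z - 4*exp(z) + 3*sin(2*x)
(-10 + 6*cos(2), 0, -5 - 4*exp(-2))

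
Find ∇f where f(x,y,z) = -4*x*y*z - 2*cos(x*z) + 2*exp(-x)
(-4*y*z + 2*z*sin(x*z) - 2*exp(-x), -4*x*z, 2*x*(-2*y + sin(x*z)))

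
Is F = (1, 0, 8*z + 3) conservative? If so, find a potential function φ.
Yes, F is conservative. φ = x + 4*z**2 + 3*z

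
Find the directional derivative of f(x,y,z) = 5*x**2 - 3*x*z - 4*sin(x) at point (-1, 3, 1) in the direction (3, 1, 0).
-3*sqrt(10)*(4*cos(1) + 13)/10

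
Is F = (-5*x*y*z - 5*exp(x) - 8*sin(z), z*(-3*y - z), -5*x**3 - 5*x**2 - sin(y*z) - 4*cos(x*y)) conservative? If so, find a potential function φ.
No, ∇×F = (4*x*sin(x*y) + 3*y - z*cos(y*z) + 2*z, 15*x**2 - 5*x*y + 10*x - 4*y*sin(x*y) - 8*cos(z), 5*x*z) ≠ 0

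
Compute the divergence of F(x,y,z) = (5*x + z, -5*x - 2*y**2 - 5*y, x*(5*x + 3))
-4*y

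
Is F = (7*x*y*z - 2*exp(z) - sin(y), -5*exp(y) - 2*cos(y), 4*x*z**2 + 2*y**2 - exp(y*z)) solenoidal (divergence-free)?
No, ∇·F = 8*x*z + 7*y*z - y*exp(y*z) - 5*exp(y) + 2*sin(y)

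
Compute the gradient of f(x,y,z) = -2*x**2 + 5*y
(-4*x, 5, 0)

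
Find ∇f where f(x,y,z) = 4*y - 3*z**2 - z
(0, 4, -6*z - 1)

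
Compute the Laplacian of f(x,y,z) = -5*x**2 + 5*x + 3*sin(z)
-3*sin(z) - 10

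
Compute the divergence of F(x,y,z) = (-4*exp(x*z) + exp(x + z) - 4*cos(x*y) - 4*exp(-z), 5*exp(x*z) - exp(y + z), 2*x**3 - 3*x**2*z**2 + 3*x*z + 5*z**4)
-6*x**2*z + 3*x + 4*y*sin(x*y) + 20*z**3 - 4*z*exp(x*z) + exp(x + z) - exp(y + z)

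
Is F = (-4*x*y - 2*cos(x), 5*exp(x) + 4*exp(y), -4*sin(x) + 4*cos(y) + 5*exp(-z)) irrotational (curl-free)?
No, ∇×F = (-4*sin(y), 4*cos(x), 4*x + 5*exp(x))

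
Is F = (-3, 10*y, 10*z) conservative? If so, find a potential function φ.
Yes, F is conservative. φ = -3*x + 5*y**2 + 5*z**2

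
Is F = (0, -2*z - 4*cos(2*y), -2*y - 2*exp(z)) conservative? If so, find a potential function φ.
Yes, F is conservative. φ = -2*y*z - 2*exp(z) - 2*sin(2*y)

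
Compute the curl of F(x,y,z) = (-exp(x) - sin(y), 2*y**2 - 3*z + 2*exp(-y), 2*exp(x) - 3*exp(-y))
(3 + 3*exp(-y), -2*exp(x), cos(y))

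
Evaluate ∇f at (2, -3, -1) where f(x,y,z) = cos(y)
(0, sin(3), 0)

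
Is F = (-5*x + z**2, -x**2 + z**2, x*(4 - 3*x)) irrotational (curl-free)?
No, ∇×F = (-2*z, 6*x + 2*z - 4, -2*x)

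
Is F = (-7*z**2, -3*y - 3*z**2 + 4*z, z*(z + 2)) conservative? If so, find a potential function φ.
No, ∇×F = (6*z - 4, -14*z, 0) ≠ 0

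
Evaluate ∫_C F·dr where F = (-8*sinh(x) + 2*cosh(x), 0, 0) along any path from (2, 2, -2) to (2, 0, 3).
0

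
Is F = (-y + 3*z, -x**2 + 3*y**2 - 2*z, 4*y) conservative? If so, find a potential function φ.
No, ∇×F = (6, 3, 1 - 2*x) ≠ 0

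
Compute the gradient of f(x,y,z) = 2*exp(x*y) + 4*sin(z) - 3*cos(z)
(2*y*exp(x*y), 2*x*exp(x*y), 3*sin(z) + 4*cos(z))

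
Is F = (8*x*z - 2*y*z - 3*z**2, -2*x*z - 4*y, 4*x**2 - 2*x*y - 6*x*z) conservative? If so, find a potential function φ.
Yes, F is conservative. φ = 4*x**2*z - 2*x*y*z - 3*x*z**2 - 2*y**2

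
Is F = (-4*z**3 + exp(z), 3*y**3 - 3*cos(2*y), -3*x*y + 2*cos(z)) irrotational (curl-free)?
No, ∇×F = (-3*x, 3*y - 12*z**2 + exp(z), 0)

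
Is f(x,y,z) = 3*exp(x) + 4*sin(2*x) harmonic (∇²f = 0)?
No, ∇²f = 3*exp(x) - 16*sin(2*x)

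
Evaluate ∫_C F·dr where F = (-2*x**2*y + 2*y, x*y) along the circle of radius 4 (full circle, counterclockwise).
96*pi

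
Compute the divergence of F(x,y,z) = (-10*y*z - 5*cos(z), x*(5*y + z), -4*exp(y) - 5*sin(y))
5*x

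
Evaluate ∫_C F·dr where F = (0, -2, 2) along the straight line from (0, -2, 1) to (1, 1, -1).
-10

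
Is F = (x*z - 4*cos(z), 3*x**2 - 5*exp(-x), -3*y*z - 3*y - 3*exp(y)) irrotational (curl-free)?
No, ∇×F = (-3*z - 3*exp(y) - 3, x + 4*sin(z), 6*x + 5*exp(-x))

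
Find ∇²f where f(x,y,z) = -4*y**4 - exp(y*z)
-y**2*exp(y*z) - 48*y**2 - z**2*exp(y*z)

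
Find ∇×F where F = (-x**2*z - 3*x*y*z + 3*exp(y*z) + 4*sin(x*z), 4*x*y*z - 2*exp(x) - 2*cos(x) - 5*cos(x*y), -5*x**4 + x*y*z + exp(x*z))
(x*(-4*y + z), 20*x**3 - x**2 - 3*x*y + 4*x*cos(x*z) - y*z + 3*y*exp(y*z) - z*exp(x*z), 3*x*z + 4*y*z + 5*y*sin(x*y) - 3*z*exp(y*z) - 2*exp(x) + 2*sin(x))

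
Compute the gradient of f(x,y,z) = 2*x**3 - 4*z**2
(6*x**2, 0, -8*z)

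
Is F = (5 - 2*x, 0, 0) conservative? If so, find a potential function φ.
Yes, F is conservative. φ = x*(5 - x)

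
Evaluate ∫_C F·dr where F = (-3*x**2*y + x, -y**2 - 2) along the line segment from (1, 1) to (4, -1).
104/3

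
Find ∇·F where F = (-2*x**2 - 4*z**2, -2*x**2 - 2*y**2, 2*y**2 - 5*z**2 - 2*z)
-4*x - 4*y - 10*z - 2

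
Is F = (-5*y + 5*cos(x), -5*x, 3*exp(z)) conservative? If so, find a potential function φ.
Yes, F is conservative. φ = -5*x*y + 3*exp(z) + 5*sin(x)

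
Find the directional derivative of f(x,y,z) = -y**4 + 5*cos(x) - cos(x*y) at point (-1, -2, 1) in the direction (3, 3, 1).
3*sqrt(19)*(-3*sin(2) + 5*sin(1) + 32)/19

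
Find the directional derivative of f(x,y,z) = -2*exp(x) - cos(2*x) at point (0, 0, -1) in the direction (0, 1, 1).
0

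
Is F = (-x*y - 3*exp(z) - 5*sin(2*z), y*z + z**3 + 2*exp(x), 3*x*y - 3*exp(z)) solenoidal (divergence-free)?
No, ∇·F = -y + z - 3*exp(z)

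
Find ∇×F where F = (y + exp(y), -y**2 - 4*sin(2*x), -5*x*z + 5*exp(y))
(5*exp(y), 5*z, -exp(y) + 16*sin(x)**2 - 9)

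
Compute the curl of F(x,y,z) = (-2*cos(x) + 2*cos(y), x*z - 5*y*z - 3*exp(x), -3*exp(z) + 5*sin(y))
(-x + 5*y + 5*cos(y), 0, z - 3*exp(x) + 2*sin(y))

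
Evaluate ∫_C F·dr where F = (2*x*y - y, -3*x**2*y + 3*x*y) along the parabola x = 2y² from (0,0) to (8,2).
-184/15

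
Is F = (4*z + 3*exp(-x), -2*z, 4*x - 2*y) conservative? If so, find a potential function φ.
Yes, F is conservative. φ = 4*x*z - 2*y*z - 3*exp(-x)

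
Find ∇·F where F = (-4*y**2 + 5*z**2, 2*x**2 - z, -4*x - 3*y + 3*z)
3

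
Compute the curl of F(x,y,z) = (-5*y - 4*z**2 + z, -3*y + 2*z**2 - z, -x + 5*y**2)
(10*y - 4*z + 1, 2 - 8*z, 5)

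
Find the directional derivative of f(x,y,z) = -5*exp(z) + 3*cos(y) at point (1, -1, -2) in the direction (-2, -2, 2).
sqrt(3)*(-exp(2)*sin(1) - 5/3)*exp(-2)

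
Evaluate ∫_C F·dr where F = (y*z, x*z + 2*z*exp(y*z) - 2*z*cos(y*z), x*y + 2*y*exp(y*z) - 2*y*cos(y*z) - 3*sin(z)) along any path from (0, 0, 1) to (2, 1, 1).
-2*sin(1) + 2*E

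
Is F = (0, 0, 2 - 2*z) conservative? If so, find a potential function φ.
Yes, F is conservative. φ = z*(2 - z)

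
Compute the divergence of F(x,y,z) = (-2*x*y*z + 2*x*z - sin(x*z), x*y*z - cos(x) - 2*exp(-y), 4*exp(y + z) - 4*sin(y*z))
x*z - 2*y*z - 4*y*cos(y*z) - z*cos(x*z) + 2*z + 4*exp(y + z) + 2*exp(-y)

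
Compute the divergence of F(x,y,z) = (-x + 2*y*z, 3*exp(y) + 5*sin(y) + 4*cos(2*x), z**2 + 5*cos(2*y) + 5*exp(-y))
2*z + 3*exp(y) + 5*cos(y) - 1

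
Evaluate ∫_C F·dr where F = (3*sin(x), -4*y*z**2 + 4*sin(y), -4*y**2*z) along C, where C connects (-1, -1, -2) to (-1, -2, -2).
-24 - 4*cos(2) + 4*cos(1)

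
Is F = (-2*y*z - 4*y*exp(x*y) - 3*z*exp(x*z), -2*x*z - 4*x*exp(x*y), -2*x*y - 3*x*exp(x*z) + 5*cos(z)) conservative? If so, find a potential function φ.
Yes, F is conservative. φ = -2*x*y*z - 4*exp(x*y) - 3*exp(x*z) + 5*sin(z)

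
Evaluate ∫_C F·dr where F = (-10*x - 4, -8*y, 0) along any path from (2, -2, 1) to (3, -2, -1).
-29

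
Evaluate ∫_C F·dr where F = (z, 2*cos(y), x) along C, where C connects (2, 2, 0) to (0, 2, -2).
0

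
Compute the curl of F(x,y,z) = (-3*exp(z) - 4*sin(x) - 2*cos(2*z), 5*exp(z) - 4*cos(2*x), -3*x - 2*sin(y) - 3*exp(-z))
(-5*exp(z) - 2*cos(y), -3*exp(z) + 4*sin(2*z) + 3, 8*sin(2*x))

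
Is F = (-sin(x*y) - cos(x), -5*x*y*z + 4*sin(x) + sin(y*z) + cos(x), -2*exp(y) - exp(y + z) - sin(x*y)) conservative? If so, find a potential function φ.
No, ∇×F = (5*x*y - x*cos(x*y) - y*cos(y*z) - 2*exp(y) - exp(y + z), y*cos(x*y), x*cos(x*y) - 5*y*z - sin(x) + 4*cos(x)) ≠ 0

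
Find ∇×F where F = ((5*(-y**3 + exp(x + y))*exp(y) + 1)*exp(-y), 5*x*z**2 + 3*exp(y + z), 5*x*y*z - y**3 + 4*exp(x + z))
(-5*x*z - 3*y**2 - 3*exp(y + z), -5*y*z - 4*exp(x + z), 15*y**2 + 5*z**2 - 5*exp(x + y) + exp(-y))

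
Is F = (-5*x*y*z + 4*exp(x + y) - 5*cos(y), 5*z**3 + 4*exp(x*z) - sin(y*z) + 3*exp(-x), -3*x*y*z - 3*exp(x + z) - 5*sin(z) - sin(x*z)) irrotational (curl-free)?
No, ∇×F = (-3*x*z - 4*x*exp(x*z) + y*cos(y*z) - 15*z**2, -5*x*y + 3*y*z + z*cos(x*z) + 3*exp(x + z), 5*x*z + 4*z*exp(x*z) - 4*exp(x + y) - 5*sin(y) - 3*exp(-x))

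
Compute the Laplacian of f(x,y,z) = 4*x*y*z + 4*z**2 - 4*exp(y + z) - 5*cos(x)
-8*exp(y + z) + 5*cos(x) + 8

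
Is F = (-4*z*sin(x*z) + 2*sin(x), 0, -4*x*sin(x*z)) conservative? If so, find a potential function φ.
Yes, F is conservative. φ = -2*cos(x) + 4*cos(x*z)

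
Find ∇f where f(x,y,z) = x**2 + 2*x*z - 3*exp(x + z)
(2*x + 2*z - 3*exp(x + z), 0, 2*x - 3*exp(x + z))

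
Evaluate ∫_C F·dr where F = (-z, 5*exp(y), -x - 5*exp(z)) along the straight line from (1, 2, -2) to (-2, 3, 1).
5*(1 + (-E - 1 + exp(2))*exp(3))*exp(-2)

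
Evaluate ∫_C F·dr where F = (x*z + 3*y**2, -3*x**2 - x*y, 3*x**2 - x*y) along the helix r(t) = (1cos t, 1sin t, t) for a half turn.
-14/3 + 7*pi/4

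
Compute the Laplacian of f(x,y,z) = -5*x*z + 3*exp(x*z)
3*(x**2 + z**2)*exp(x*z)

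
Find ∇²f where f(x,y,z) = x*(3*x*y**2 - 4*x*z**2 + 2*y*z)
-2*x**2 + 6*y**2 - 8*z**2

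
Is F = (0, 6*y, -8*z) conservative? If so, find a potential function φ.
Yes, F is conservative. φ = 3*y**2 - 4*z**2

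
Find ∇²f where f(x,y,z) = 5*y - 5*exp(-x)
-5*exp(-x)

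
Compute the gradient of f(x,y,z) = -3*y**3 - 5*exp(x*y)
(-5*y*exp(x*y), -5*x*exp(x*y) - 9*y**2, 0)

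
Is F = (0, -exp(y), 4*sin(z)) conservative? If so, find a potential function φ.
Yes, F is conservative. φ = -exp(y) - 4*cos(z)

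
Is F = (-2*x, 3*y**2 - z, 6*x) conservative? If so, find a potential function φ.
No, ∇×F = (1, -6, 0) ≠ 0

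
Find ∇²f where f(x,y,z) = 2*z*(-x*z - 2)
-4*x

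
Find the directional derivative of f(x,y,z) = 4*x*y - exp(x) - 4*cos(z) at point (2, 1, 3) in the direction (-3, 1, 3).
sqrt(19)*(-4 + 12*sin(3) + 3*exp(2))/19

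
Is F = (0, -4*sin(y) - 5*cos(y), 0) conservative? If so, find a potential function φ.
Yes, F is conservative. φ = -5*sin(y) + 4*cos(y)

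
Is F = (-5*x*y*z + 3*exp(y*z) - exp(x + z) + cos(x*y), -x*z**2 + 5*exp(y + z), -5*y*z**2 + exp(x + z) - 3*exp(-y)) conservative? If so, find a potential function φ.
No, ∇×F = (2*x*z - 5*z**2 - 5*exp(y + z) + 3*exp(-y), -5*x*y + 3*y*exp(y*z) - 2*exp(x + z), 5*x*z + x*sin(x*y) - z**2 - 3*z*exp(y*z)) ≠ 0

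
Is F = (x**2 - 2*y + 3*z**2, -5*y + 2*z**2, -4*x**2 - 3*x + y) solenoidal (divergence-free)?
No, ∇·F = 2*x - 5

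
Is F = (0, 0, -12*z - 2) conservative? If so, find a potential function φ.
Yes, F is conservative. φ = 2*z*(-3*z - 1)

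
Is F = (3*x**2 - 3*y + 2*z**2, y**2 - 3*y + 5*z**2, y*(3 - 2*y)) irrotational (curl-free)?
No, ∇×F = (-4*y - 10*z + 3, 4*z, 3)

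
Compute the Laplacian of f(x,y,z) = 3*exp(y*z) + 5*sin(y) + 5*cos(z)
3*y**2*exp(y*z) + 3*z**2*exp(y*z) - 5*sin(y) - 5*cos(z)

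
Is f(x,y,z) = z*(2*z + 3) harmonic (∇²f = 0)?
No, ∇²f = 4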